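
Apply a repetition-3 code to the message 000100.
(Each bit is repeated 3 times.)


Each bit -> 3 copies

000000000111000000


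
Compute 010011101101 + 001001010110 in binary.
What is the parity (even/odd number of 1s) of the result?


010011101101 = 1261
001001010110 = 598
Sum = 1859 = 11101000011
1s count = 6

even parity (6 ones in 11101000011)


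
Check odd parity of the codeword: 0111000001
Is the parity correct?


Number of 1s: 4

No, parity error (4 ones)


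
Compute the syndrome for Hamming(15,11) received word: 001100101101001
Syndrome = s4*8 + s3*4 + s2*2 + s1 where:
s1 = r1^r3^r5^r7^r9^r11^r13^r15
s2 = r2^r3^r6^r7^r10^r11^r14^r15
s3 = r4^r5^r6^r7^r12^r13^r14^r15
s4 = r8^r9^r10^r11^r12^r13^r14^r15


s1=0, s2=0, s3=0, s4=0

Syndrome = 0 (no error)


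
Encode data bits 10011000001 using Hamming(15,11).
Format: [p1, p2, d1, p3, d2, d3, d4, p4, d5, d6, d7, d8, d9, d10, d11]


Parity bits: p1=0, p2=1, p3=0, p4=0

011000101000001


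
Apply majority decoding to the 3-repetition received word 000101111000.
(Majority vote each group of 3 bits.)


Groups: 000, 101, 111, 000
Majority votes: 0110

0110


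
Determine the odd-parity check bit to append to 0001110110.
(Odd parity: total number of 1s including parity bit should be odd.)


Number of 1s in data: 5
Parity bit: 0

0


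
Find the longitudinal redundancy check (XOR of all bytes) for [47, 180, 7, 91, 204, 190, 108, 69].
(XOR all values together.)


XOR chain: 47 ^ 180 ^ 7 ^ 91 ^ 204 ^ 190 ^ 108 ^ 69 = 156

156


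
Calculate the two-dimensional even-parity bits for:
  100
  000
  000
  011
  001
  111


Row parities: 100011
Column parities: 001

Row P: 100011, Col P: 001, Corner: 1


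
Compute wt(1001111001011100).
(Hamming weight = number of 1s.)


Counting 1s in 1001111001011100

9


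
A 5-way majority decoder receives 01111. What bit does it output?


Ones: 4 out of 5
Threshold: 3

1 (4/5 voted 1)


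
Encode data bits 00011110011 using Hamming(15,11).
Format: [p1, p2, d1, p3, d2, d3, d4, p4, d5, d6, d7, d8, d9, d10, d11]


Parity bits: p1=0, p2=1, p3=1, p4=1

010100111110011


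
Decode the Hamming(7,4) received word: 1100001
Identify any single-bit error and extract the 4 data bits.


Syndrome = 4: error at position 4

Data: 0001 (corrected bit 4)


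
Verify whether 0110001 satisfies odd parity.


Number of 1s: 3

Yes, parity is correct (3 ones)


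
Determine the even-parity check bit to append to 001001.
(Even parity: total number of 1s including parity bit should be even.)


Number of 1s in data: 2
Parity bit: 0

0


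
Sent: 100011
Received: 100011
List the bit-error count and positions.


XOR: 000000

0 errors (received matches sent)


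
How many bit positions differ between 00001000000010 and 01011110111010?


XOR: 01010110111000
Count of 1s: 7

7


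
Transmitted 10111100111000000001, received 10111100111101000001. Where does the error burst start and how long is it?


XOR: 00000000000101000000

Burst at position 11, length 3


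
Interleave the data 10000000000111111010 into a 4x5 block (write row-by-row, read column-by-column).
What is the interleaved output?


Matrix:
  10000
  00000
  01111
  11010
Read columns: 10010011001000110010

10010011001000110010


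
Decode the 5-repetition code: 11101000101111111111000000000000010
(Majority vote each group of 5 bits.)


Groups: 11101, 00010, 11111, 11111, 00000, 00000, 00010
Majority votes: 1011000

1011000


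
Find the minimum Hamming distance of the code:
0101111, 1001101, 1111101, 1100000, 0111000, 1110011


Comparing all pairs, minimum distance: 2
Can detect 1 errors, correct 0 errors

2


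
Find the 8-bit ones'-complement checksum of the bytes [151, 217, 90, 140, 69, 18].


Sum = 685 mod 256 = 173
Complement = 82

82


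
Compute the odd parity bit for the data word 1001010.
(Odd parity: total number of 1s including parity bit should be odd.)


Number of 1s in data: 3
Parity bit: 0

0


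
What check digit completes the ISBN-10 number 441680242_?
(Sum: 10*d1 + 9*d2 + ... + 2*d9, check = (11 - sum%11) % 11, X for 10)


Weighted sum: 198
198 mod 11 = 0

Check digit: 0


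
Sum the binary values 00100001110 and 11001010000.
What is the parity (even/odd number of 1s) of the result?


00100001110 = 270
11001010000 = 1616
Sum = 1886 = 11101011110
1s count = 8

even parity (8 ones in 11101011110)


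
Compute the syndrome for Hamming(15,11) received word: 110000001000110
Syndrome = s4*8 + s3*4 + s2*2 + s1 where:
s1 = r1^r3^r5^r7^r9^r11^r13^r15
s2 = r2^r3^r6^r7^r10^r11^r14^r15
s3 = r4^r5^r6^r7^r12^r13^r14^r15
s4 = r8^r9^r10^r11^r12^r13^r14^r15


s1=1, s2=0, s3=0, s4=1

Syndrome = 9 (error at position 9)


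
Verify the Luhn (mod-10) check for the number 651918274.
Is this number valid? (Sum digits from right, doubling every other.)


Luhn sum = 36
36 mod 10 = 6

Invalid (Luhn sum mod 10 = 6)


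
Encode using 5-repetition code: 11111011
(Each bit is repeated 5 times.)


Each bit -> 5 copies

1111111111111111111111111000001111111111


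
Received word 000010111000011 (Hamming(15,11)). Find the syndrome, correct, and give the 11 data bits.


Syndrome = 2: error at position 2

Data: 01011000011 (corrected bit 2)


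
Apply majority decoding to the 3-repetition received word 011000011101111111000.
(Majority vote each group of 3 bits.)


Groups: 011, 000, 011, 101, 111, 111, 000
Majority votes: 1011110

1011110


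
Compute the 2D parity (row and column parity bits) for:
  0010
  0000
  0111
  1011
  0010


Row parities: 10111
Column parities: 1100

Row P: 10111, Col P: 1100, Corner: 0


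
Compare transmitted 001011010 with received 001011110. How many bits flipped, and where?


XOR: 000000100

1 error(s) at position(s): 6


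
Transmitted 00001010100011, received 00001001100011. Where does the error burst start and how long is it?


XOR: 00000011000000

Burst at position 6, length 2


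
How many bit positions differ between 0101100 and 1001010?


XOR: 1100110
Count of 1s: 4

4


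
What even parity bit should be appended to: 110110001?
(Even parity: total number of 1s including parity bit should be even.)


Number of 1s in data: 5
Parity bit: 1

1


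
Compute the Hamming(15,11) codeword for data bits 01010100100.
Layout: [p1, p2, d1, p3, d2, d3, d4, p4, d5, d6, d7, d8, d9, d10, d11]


Parity bits: p1=1, p2=0, p3=1, p4=0

100110100100100


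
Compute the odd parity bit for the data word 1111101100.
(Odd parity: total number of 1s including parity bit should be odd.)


Number of 1s in data: 7
Parity bit: 0

0


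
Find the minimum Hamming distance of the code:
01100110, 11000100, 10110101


Comparing all pairs, minimum distance: 3
Can detect 2 errors, correct 1 errors

3


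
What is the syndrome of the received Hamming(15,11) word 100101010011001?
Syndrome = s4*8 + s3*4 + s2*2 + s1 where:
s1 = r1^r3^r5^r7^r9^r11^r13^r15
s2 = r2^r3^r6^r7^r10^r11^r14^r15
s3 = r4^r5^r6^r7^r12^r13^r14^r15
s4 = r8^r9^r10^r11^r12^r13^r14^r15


s1=1, s2=1, s3=0, s4=0

Syndrome = 3 (error at position 3)


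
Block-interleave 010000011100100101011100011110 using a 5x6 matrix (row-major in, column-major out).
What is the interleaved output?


Matrix:
  010000
  011100
  100101
  011100
  011110
Read columns: 001001101101011011110000100100

001001101101011011110000100100


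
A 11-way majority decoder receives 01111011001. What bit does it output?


Ones: 7 out of 11
Threshold: 6

1 (7/11 voted 1)


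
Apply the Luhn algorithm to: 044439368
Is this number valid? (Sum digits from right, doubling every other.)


Luhn sum = 46
46 mod 10 = 6

Invalid (Luhn sum mod 10 = 6)


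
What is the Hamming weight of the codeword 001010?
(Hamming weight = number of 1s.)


Counting 1s in 001010

2


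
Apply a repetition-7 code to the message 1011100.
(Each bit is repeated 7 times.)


Each bit -> 7 copies

1111111000000011111111111111111111100000000000000


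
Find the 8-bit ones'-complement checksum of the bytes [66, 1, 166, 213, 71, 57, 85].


Sum = 659 mod 256 = 147
Complement = 108

108


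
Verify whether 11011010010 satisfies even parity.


Number of 1s: 6

Yes, parity is correct (6 ones)


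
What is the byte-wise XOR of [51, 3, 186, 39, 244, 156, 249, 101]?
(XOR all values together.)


XOR chain: 51 ^ 3 ^ 186 ^ 39 ^ 244 ^ 156 ^ 249 ^ 101 = 89

89


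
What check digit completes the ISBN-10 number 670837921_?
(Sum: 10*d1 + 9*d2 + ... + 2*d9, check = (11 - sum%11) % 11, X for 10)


Weighted sum: 276
276 mod 11 = 1

Check digit: X


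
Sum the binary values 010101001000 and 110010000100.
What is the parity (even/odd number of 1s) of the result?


010101001000 = 1352
110010000100 = 3204
Sum = 4556 = 1000111001100
1s count = 6

even parity (6 ones in 1000111001100)


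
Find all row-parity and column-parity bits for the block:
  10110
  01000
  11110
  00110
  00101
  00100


Row parities: 110001
Column parities: 00111

Row P: 110001, Col P: 00111, Corner: 1


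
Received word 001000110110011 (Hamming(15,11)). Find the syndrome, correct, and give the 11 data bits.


Syndrome = 12: error at position 12

Data: 10010111011 (corrected bit 12)


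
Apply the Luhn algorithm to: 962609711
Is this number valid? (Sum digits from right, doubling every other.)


Luhn sum = 36
36 mod 10 = 6

Invalid (Luhn sum mod 10 = 6)


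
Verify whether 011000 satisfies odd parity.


Number of 1s: 2

No, parity error (2 ones)


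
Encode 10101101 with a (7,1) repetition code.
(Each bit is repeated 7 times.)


Each bit -> 7 copies

11111110000000111111100000001111111111111100000001111111


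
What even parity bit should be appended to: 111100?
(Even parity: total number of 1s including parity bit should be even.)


Number of 1s in data: 4
Parity bit: 0

0


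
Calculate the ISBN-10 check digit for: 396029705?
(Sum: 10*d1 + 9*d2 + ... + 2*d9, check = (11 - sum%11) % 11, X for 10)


Weighted sum: 254
254 mod 11 = 1

Check digit: X


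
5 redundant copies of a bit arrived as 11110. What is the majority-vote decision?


Ones: 4 out of 5
Threshold: 3

1 (4/5 voted 1)


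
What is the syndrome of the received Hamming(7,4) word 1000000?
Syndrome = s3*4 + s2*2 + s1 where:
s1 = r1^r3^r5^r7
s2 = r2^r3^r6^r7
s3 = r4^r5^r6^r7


s1=1, s2=0, s3=0

Syndrome = 1 (error at position 1)


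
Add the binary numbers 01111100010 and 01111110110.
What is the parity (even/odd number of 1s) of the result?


01111100010 = 994
01111110110 = 1014
Sum = 2008 = 11111011000
1s count = 7

odd parity (7 ones in 11111011000)


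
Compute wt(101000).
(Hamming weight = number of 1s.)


Counting 1s in 101000

2


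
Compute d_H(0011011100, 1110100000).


XOR: 1101111100
Count of 1s: 7

7


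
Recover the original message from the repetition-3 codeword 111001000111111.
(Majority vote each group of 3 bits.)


Groups: 111, 001, 000, 111, 111
Majority votes: 10011

10011


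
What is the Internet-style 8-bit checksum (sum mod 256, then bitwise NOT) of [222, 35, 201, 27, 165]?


Sum = 650 mod 256 = 138
Complement = 117

117


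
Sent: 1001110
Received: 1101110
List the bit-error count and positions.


XOR: 0100000

1 error(s) at position(s): 1


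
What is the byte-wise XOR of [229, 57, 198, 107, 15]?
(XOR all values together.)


XOR chain: 229 ^ 57 ^ 198 ^ 107 ^ 15 = 126

126


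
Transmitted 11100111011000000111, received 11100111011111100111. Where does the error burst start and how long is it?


XOR: 00000000000111100000

Burst at position 11, length 4


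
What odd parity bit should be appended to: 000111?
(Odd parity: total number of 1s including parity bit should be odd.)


Number of 1s in data: 3
Parity bit: 0

0


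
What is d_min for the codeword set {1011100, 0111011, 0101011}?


Comparing all pairs, minimum distance: 1
Can detect 0 errors, correct 0 errors

1


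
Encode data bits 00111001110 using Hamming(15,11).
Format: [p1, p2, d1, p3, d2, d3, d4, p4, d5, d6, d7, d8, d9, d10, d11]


Parity bits: p1=1, p2=1, p3=1, p4=0

110101101001110


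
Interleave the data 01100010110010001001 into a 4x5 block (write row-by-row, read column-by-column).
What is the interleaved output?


Matrix:
  01100
  01011
  00100
  01001
Read columns: 00001101101001000101

00001101101001000101


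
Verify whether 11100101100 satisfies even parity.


Number of 1s: 6

Yes, parity is correct (6 ones)


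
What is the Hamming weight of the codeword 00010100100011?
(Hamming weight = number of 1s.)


Counting 1s in 00010100100011

5


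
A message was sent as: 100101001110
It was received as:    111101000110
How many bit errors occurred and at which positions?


XOR: 011000001000

3 error(s) at position(s): 1, 2, 8


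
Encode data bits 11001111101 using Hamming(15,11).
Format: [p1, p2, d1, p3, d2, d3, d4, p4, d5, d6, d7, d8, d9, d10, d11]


Parity bits: p1=0, p2=0, p3=0, p4=0

001010001111101


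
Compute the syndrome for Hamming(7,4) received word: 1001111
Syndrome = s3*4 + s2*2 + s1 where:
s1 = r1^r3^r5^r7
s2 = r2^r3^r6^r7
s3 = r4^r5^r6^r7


s1=1, s2=0, s3=0

Syndrome = 1 (error at position 1)


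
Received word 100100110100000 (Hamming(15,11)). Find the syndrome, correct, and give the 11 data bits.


Syndrome = 0: no error detected

Data: 00010100000 (no errors)


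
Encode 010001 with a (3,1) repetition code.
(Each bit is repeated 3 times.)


Each bit -> 3 copies

000111000000000111


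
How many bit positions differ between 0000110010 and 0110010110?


XOR: 0110100100
Count of 1s: 4

4


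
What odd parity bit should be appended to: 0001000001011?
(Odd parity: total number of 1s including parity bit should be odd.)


Number of 1s in data: 4
Parity bit: 1

1


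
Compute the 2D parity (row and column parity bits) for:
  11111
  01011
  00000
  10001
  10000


Row parities: 11001
Column parities: 10101

Row P: 11001, Col P: 10101, Corner: 1


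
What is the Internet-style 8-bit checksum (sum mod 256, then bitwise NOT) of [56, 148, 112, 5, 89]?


Sum = 410 mod 256 = 154
Complement = 101

101


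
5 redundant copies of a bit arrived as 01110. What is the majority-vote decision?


Ones: 3 out of 5
Threshold: 3

1 (3/5 voted 1)


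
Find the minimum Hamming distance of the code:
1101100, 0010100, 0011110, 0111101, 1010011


Comparing all pairs, minimum distance: 2
Can detect 1 errors, correct 0 errors

2


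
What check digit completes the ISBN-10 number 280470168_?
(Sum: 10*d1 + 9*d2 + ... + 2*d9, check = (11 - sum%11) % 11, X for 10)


Weighted sum: 200
200 mod 11 = 2

Check digit: 9


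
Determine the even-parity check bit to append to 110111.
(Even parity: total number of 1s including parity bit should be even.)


Number of 1s in data: 5
Parity bit: 1

1


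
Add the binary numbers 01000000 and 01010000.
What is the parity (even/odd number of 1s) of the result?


01000000 = 64
01010000 = 80
Sum = 144 = 10010000
1s count = 2

even parity (2 ones in 10010000)


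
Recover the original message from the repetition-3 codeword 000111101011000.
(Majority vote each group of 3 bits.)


Groups: 000, 111, 101, 011, 000
Majority votes: 01110

01110


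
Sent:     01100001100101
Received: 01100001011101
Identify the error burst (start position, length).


XOR: 00000000111000

Burst at position 8, length 3


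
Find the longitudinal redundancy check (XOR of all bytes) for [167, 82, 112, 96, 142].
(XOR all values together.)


XOR chain: 167 ^ 82 ^ 112 ^ 96 ^ 142 = 107

107


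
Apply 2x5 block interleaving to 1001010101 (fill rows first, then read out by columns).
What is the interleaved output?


Matrix:
  10010
  10101
Read columns: 1100011001

1100011001


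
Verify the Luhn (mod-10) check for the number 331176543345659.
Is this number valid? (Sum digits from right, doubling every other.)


Luhn sum = 65
65 mod 10 = 5

Invalid (Luhn sum mod 10 = 5)


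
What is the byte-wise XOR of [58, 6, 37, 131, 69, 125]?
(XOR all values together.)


XOR chain: 58 ^ 6 ^ 37 ^ 131 ^ 69 ^ 125 = 162

162


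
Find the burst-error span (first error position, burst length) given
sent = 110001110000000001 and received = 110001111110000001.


XOR: 000000001110000000

Burst at position 8, length 3


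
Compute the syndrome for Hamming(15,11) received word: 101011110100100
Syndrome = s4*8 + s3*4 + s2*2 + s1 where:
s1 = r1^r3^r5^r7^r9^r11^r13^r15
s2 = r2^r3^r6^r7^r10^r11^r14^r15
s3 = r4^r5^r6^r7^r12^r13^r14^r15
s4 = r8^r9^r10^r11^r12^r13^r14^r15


s1=1, s2=0, s3=0, s4=1

Syndrome = 9 (error at position 9)


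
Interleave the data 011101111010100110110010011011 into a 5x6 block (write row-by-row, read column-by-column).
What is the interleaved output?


Matrix:
  011101
  111010
  100110
  110010
  011011
Read columns: 011101101111001101000111110001

011101101111001101000111110001


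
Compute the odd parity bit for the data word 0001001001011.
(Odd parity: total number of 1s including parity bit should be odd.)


Number of 1s in data: 5
Parity bit: 0

0


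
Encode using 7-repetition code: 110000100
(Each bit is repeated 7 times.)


Each bit -> 7 copies

111111111111110000000000000000000000000000111111100000000000000


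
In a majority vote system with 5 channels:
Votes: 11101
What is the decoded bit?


Ones: 4 out of 5
Threshold: 3

1 (4/5 voted 1)


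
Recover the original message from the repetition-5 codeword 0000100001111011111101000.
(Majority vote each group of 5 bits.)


Groups: 00001, 00001, 11101, 11111, 01000
Majority votes: 00110

00110


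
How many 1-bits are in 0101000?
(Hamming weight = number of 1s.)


Counting 1s in 0101000

2


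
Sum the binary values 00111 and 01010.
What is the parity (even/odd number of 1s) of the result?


00111 = 7
01010 = 10
Sum = 17 = 10001
1s count = 2

even parity (2 ones in 10001)


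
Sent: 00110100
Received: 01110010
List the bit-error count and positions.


XOR: 01000110

3 error(s) at position(s): 1, 5, 6


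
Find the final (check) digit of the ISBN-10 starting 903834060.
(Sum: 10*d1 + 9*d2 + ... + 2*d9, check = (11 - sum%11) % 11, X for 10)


Weighted sum: 226
226 mod 11 = 6

Check digit: 5


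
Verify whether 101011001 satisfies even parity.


Number of 1s: 5

No, parity error (5 ones)


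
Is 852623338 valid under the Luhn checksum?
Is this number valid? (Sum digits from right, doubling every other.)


Luhn sum = 39
39 mod 10 = 9

Invalid (Luhn sum mod 10 = 9)


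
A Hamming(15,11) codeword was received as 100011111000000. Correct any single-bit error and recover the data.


Syndrome = 4: error at position 4

Data: 01111000000 (corrected bit 4)


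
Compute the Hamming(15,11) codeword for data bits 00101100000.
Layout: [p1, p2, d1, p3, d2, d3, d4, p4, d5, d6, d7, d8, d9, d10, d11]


Parity bits: p1=1, p2=0, p3=1, p4=0

100101001100000


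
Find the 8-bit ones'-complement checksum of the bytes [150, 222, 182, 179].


Sum = 733 mod 256 = 221
Complement = 34

34


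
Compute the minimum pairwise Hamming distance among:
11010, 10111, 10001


Comparing all pairs, minimum distance: 2
Can detect 1 errors, correct 0 errors

2


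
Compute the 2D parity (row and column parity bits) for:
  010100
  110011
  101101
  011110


Row parities: 0000
Column parities: 010100

Row P: 0000, Col P: 010100, Corner: 0


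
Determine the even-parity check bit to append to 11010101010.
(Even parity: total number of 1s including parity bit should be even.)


Number of 1s in data: 6
Parity bit: 0

0


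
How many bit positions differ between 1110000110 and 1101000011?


XOR: 0011000101
Count of 1s: 4

4


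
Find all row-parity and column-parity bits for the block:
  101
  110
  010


Row parities: 001
Column parities: 001

Row P: 001, Col P: 001, Corner: 1


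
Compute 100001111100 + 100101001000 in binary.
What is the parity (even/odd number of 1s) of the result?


100001111100 = 2172
100101001000 = 2376
Sum = 4548 = 1000111000100
1s count = 5

odd parity (5 ones in 1000111000100)


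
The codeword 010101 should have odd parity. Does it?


Number of 1s: 3

Yes, parity is correct (3 ones)


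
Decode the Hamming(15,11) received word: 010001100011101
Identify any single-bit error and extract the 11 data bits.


Syndrome = 6: error at position 6

Data: 00010011101 (corrected bit 6)


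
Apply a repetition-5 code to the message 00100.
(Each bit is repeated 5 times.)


Each bit -> 5 copies

0000000000111110000000000


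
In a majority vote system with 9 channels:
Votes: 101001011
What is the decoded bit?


Ones: 5 out of 9
Threshold: 5

1 (5/9 voted 1)


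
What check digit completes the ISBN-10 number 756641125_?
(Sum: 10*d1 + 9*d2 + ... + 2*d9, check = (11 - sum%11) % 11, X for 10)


Weighted sum: 254
254 mod 11 = 1

Check digit: X


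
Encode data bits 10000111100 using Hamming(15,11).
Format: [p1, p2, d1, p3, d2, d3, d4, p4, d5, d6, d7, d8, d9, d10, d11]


Parity bits: p1=1, p2=1, p3=0, p4=0

111000000111100


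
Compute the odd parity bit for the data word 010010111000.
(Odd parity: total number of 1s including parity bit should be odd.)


Number of 1s in data: 5
Parity bit: 0

0


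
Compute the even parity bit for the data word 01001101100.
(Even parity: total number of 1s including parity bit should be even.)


Number of 1s in data: 5
Parity bit: 1

1


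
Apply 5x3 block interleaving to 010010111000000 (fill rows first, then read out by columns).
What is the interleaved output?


Matrix:
  010
  010
  111
  000
  000
Read columns: 001001110000100

001001110000100


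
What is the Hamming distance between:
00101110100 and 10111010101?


XOR: 10010100001
Count of 1s: 4

4


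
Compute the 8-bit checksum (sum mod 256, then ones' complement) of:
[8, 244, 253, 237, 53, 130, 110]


Sum = 1035 mod 256 = 11
Complement = 244

244


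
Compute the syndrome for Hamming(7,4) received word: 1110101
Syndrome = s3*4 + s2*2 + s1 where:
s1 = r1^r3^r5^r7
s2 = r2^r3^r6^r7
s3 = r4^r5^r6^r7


s1=0, s2=1, s3=0

Syndrome = 2 (error at position 2)


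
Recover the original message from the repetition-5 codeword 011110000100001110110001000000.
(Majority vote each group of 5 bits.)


Groups: 01111, 00001, 00001, 11011, 00010, 00000
Majority votes: 100100

100100


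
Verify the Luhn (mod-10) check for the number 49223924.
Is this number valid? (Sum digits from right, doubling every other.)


Luhn sum = 46
46 mod 10 = 6

Invalid (Luhn sum mod 10 = 6)


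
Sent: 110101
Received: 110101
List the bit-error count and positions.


XOR: 000000

0 errors (received matches sent)


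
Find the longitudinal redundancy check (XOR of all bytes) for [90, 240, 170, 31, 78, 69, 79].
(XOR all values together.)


XOR chain: 90 ^ 240 ^ 170 ^ 31 ^ 78 ^ 69 ^ 79 = 91

91


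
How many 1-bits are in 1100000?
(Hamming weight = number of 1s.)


Counting 1s in 1100000

2


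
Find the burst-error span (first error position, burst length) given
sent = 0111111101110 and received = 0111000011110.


XOR: 0000111110000

Burst at position 4, length 5


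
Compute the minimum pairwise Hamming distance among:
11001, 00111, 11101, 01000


Comparing all pairs, minimum distance: 1
Can detect 0 errors, correct 0 errors

1


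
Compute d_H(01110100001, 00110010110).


XOR: 01000110111
Count of 1s: 6

6


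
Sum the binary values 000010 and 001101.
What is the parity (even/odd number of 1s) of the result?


000010 = 2
001101 = 13
Sum = 15 = 1111
1s count = 4

even parity (4 ones in 1111)


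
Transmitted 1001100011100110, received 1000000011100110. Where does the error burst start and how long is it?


XOR: 0001100000000000

Burst at position 3, length 2


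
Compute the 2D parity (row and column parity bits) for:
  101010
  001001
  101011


Row parities: 100
Column parities: 001000

Row P: 100, Col P: 001000, Corner: 1


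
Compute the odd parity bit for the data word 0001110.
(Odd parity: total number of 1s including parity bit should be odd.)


Number of 1s in data: 3
Parity bit: 0

0


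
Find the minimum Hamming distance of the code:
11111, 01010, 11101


Comparing all pairs, minimum distance: 1
Can detect 0 errors, correct 0 errors

1


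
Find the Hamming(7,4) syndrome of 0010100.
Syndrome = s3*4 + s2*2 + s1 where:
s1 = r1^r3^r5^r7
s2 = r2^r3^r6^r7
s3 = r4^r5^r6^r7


s1=0, s2=1, s3=1

Syndrome = 6 (error at position 6)


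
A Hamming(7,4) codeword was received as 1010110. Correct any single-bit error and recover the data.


Syndrome = 1: error at position 1

Data: 1110 (corrected bit 1)


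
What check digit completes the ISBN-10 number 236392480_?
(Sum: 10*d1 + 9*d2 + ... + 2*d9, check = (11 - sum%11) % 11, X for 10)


Weighted sum: 220
220 mod 11 = 0

Check digit: 0


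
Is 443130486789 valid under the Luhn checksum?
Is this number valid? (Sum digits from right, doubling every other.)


Luhn sum = 67
67 mod 10 = 7

Invalid (Luhn sum mod 10 = 7)


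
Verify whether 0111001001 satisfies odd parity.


Number of 1s: 5

Yes, parity is correct (5 ones)


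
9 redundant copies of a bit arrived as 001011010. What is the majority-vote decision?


Ones: 4 out of 9
Threshold: 5

0 (4/9 voted 1)


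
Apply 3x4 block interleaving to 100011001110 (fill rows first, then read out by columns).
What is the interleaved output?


Matrix:
  1000
  1100
  1110
Read columns: 111011001000

111011001000


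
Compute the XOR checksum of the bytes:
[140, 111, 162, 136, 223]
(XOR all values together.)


XOR chain: 140 ^ 111 ^ 162 ^ 136 ^ 223 = 22

22


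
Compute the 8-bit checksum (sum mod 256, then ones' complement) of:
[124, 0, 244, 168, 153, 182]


Sum = 871 mod 256 = 103
Complement = 152

152


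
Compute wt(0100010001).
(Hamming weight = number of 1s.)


Counting 1s in 0100010001

3


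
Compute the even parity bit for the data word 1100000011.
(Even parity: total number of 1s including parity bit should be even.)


Number of 1s in data: 4
Parity bit: 0

0


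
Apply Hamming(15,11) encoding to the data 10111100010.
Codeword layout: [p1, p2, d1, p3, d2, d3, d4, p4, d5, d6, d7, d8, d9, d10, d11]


Parity bits: p1=1, p2=1, p3=1, p4=1

111101111100010


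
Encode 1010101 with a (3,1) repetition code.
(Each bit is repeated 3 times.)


Each bit -> 3 copies

111000111000111000111


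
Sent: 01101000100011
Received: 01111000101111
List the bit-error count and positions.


XOR: 00010000001100

3 error(s) at position(s): 3, 10, 11


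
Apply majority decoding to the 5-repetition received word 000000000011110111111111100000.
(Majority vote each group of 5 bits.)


Groups: 00000, 00000, 11110, 11111, 11111, 00000
Majority votes: 001110

001110


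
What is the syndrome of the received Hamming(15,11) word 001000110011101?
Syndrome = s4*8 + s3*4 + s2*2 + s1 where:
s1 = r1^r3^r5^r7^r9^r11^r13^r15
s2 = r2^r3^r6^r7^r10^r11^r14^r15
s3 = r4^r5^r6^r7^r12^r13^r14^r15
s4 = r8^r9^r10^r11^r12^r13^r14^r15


s1=1, s2=0, s3=0, s4=1

Syndrome = 9 (error at position 9)


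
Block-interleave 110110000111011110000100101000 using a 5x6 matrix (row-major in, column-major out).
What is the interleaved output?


Matrix:
  110110
  000111
  011110
  000100
  101000
Read columns: 100011010000101111101110001000

100011010000101111101110001000


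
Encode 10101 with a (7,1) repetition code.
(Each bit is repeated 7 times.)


Each bit -> 7 copies

11111110000000111111100000001111111


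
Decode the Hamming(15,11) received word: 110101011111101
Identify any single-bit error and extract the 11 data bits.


Syndrome = 15: error at position 15

Data: 00101111100 (corrected bit 15)


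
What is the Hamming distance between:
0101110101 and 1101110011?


XOR: 1000000110
Count of 1s: 3

3


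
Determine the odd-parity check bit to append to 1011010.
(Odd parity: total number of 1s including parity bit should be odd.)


Number of 1s in data: 4
Parity bit: 1

1


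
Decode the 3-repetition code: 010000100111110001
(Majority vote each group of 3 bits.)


Groups: 010, 000, 100, 111, 110, 001
Majority votes: 000110

000110


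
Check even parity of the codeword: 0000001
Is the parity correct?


Number of 1s: 1

No, parity error (1 ones)


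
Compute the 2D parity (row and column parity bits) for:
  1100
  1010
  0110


Row parities: 000
Column parities: 0000

Row P: 000, Col P: 0000, Corner: 0


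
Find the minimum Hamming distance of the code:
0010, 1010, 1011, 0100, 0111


Comparing all pairs, minimum distance: 1
Can detect 0 errors, correct 0 errors

1


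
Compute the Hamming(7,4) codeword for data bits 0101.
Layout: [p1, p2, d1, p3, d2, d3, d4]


Parity bits: p1=0, p2=1, p3=0

0100101


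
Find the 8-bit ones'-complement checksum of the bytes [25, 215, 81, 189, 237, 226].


Sum = 973 mod 256 = 205
Complement = 50

50


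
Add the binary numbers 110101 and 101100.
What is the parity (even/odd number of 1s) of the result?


110101 = 53
101100 = 44
Sum = 97 = 1100001
1s count = 3

odd parity (3 ones in 1100001)


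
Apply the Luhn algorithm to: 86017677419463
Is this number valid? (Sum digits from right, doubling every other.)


Luhn sum = 65
65 mod 10 = 5

Invalid (Luhn sum mod 10 = 5)


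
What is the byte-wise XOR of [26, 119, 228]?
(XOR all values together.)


XOR chain: 26 ^ 119 ^ 228 = 137

137


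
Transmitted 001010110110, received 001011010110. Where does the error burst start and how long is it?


XOR: 000001100000

Burst at position 5, length 2


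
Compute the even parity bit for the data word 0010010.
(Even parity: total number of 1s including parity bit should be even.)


Number of 1s in data: 2
Parity bit: 0

0


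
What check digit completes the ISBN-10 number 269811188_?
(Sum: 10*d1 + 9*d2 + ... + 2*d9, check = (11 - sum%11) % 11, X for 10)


Weighted sum: 257
257 mod 11 = 4

Check digit: 7


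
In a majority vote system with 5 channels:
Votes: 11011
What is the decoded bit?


Ones: 4 out of 5
Threshold: 3

1 (4/5 voted 1)


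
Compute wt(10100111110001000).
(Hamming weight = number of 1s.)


Counting 1s in 10100111110001000

8


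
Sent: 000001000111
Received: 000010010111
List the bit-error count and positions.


XOR: 000011010000

3 error(s) at position(s): 4, 5, 7


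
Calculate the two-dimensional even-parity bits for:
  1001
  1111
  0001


Row parities: 001
Column parities: 0111

Row P: 001, Col P: 0111, Corner: 1


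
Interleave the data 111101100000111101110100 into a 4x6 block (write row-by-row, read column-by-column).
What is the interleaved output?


Matrix:
  111101
  100000
  111101
  110100
Read columns: 111110111010101100001010

111110111010101100001010


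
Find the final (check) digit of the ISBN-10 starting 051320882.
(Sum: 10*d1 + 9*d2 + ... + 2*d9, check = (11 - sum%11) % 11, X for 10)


Weighted sum: 146
146 mod 11 = 3

Check digit: 8


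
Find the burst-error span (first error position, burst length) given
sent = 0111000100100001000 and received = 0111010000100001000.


XOR: 0000010100000000000

Burst at position 5, length 3


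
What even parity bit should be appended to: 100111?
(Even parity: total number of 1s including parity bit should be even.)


Number of 1s in data: 4
Parity bit: 0

0


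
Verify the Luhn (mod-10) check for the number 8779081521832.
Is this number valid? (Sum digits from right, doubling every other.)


Luhn sum = 58
58 mod 10 = 8

Invalid (Luhn sum mod 10 = 8)


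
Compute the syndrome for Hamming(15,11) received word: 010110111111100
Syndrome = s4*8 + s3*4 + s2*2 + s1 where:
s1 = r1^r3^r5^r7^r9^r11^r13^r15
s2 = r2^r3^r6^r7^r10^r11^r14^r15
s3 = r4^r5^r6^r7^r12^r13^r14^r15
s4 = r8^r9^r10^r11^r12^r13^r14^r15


s1=1, s2=0, s3=1, s4=0

Syndrome = 5 (error at position 5)


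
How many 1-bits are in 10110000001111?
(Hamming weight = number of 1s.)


Counting 1s in 10110000001111

7


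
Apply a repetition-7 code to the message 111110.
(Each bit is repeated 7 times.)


Each bit -> 7 copies

111111111111111111111111111111111110000000


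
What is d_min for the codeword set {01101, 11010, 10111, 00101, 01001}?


Comparing all pairs, minimum distance: 1
Can detect 0 errors, correct 0 errors

1


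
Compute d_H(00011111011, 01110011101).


XOR: 01101100110
Count of 1s: 6

6


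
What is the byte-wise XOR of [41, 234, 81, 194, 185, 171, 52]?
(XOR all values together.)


XOR chain: 41 ^ 234 ^ 81 ^ 194 ^ 185 ^ 171 ^ 52 = 118

118


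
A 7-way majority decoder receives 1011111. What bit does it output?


Ones: 6 out of 7
Threshold: 4

1 (6/7 voted 1)


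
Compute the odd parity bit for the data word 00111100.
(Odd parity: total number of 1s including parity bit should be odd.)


Number of 1s in data: 4
Parity bit: 1

1


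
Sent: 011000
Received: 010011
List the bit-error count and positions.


XOR: 001011

3 error(s) at position(s): 2, 4, 5


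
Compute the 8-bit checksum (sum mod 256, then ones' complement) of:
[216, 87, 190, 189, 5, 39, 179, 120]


Sum = 1025 mod 256 = 1
Complement = 254

254


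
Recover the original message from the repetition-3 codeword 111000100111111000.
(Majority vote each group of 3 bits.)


Groups: 111, 000, 100, 111, 111, 000
Majority votes: 100110

100110


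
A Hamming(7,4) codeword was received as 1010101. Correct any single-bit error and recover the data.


Syndrome = 0: no error detected

Data: 1101 (no errors)


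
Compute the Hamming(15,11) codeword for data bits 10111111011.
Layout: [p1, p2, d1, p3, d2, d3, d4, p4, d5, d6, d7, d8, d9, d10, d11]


Parity bits: p1=1, p2=1, p3=1, p4=0

111101101111011


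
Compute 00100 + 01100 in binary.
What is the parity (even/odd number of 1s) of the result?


00100 = 4
01100 = 12
Sum = 16 = 10000
1s count = 1

odd parity (1 ones in 10000)


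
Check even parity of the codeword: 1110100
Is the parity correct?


Number of 1s: 4

Yes, parity is correct (4 ones)


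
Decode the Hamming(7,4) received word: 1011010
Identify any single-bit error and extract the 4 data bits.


Syndrome = 0: no error detected

Data: 1010 (no errors)


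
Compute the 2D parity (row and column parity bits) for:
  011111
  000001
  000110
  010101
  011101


Row parities: 11010
Column parities: 010000

Row P: 11010, Col P: 010000, Corner: 1


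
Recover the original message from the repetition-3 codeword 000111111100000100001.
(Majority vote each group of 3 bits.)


Groups: 000, 111, 111, 100, 000, 100, 001
Majority votes: 0110000

0110000


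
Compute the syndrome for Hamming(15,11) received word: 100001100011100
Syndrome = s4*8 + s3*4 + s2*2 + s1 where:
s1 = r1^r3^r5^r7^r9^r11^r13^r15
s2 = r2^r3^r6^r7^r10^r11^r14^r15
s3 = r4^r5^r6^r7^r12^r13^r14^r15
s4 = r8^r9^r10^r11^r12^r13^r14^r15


s1=0, s2=1, s3=0, s4=1

Syndrome = 10 (error at position 10)


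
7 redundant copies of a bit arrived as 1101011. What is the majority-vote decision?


Ones: 5 out of 7
Threshold: 4

1 (5/7 voted 1)


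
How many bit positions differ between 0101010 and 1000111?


XOR: 1101101
Count of 1s: 5

5


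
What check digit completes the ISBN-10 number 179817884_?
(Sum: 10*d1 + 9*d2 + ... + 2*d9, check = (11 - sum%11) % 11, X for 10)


Weighted sum: 306
306 mod 11 = 9

Check digit: 2


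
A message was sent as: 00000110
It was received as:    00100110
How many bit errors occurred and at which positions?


XOR: 00100000

1 error(s) at position(s): 2


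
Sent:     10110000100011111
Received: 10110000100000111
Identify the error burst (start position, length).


XOR: 00000000000011000

Burst at position 12, length 2


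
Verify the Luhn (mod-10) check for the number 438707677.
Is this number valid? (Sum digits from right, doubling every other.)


Luhn sum = 46
46 mod 10 = 6

Invalid (Luhn sum mod 10 = 6)


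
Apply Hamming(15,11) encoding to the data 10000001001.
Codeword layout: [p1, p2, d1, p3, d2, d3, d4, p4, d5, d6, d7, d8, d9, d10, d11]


Parity bits: p1=0, p2=0, p3=0, p4=0

001000000001001


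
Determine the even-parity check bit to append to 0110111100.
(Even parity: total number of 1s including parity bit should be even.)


Number of 1s in data: 6
Parity bit: 0

0


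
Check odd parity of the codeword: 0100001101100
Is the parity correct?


Number of 1s: 5

Yes, parity is correct (5 ones)


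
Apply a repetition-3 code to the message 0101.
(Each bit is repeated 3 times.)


Each bit -> 3 copies

000111000111


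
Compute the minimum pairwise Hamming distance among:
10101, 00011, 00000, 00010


Comparing all pairs, minimum distance: 1
Can detect 0 errors, correct 0 errors

1


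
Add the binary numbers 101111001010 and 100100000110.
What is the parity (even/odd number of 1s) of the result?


101111001010 = 3018
100100000110 = 2310
Sum = 5328 = 1010011010000
1s count = 5

odd parity (5 ones in 1010011010000)


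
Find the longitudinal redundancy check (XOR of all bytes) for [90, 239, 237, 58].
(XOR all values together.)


XOR chain: 90 ^ 239 ^ 237 ^ 58 = 98

98


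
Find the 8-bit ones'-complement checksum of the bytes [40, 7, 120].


Sum = 167 mod 256 = 167
Complement = 88

88


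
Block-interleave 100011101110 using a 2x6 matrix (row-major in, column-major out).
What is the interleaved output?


Matrix:
  100011
  101110
Read columns: 110001011110

110001011110


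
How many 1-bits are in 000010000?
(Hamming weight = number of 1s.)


Counting 1s in 000010000

1


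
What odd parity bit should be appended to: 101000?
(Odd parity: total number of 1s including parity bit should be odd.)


Number of 1s in data: 2
Parity bit: 1

1


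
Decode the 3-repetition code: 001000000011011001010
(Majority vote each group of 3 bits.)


Groups: 001, 000, 000, 011, 011, 001, 010
Majority votes: 0001100

0001100


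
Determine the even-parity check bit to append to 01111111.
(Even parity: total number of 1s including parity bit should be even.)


Number of 1s in data: 7
Parity bit: 1

1


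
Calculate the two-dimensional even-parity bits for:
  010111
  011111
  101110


Row parities: 010
Column parities: 100110

Row P: 010, Col P: 100110, Corner: 1


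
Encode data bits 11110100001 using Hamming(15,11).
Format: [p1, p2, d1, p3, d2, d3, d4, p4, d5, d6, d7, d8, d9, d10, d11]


Parity bits: p1=0, p2=1, p3=0, p4=0

011011100100001


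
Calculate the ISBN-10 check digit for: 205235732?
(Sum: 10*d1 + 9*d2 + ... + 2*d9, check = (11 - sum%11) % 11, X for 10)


Weighted sum: 158
158 mod 11 = 4

Check digit: 7


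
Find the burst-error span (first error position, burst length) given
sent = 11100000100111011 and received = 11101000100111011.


XOR: 00001000000000000

Burst at position 4, length 1


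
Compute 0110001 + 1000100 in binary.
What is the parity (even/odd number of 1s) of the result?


0110001 = 49
1000100 = 68
Sum = 117 = 1110101
1s count = 5

odd parity (5 ones in 1110101)


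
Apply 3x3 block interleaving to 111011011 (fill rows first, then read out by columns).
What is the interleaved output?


Matrix:
  111
  011
  011
Read columns: 100111111

100111111
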